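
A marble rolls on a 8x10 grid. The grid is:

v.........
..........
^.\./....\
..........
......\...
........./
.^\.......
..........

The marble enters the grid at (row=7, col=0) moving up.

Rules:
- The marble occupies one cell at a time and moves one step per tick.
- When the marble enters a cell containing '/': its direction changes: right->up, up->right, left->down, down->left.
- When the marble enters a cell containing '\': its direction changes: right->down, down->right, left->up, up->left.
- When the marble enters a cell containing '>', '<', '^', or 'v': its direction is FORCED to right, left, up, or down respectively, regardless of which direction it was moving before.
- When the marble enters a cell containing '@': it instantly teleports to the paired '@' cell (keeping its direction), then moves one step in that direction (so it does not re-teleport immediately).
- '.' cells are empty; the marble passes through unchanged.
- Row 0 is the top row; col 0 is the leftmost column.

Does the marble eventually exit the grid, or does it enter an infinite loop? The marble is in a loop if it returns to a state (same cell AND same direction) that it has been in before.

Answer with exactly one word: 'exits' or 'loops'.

Answer: loops

Derivation:
Step 1: enter (7,0), '.' pass, move up to (6,0)
Step 2: enter (6,0), '.' pass, move up to (5,0)
Step 3: enter (5,0), '.' pass, move up to (4,0)
Step 4: enter (4,0), '.' pass, move up to (3,0)
Step 5: enter (3,0), '.' pass, move up to (2,0)
Step 6: enter (2,0), '^' forces up->up, move up to (1,0)
Step 7: enter (1,0), '.' pass, move up to (0,0)
Step 8: enter (0,0), 'v' forces up->down, move down to (1,0)
Step 9: enter (1,0), '.' pass, move down to (2,0)
Step 10: enter (2,0), '^' forces down->up, move up to (1,0)
Step 11: at (1,0) dir=up — LOOP DETECTED (seen before)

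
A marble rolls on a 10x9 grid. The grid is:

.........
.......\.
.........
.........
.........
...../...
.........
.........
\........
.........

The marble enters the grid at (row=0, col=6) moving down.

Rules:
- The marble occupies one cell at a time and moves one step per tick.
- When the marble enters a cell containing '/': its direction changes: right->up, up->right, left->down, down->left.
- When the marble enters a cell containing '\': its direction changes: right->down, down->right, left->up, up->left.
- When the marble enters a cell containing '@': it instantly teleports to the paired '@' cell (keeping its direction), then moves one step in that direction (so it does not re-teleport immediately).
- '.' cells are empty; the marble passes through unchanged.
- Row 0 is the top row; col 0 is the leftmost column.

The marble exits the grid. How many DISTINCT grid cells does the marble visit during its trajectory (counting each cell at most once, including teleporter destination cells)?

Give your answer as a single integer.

Answer: 10

Derivation:
Step 1: enter (0,6), '.' pass, move down to (1,6)
Step 2: enter (1,6), '.' pass, move down to (2,6)
Step 3: enter (2,6), '.' pass, move down to (3,6)
Step 4: enter (3,6), '.' pass, move down to (4,6)
Step 5: enter (4,6), '.' pass, move down to (5,6)
Step 6: enter (5,6), '.' pass, move down to (6,6)
Step 7: enter (6,6), '.' pass, move down to (7,6)
Step 8: enter (7,6), '.' pass, move down to (8,6)
Step 9: enter (8,6), '.' pass, move down to (9,6)
Step 10: enter (9,6), '.' pass, move down to (10,6)
Step 11: at (10,6) — EXIT via bottom edge, pos 6
Distinct cells visited: 10 (path length 10)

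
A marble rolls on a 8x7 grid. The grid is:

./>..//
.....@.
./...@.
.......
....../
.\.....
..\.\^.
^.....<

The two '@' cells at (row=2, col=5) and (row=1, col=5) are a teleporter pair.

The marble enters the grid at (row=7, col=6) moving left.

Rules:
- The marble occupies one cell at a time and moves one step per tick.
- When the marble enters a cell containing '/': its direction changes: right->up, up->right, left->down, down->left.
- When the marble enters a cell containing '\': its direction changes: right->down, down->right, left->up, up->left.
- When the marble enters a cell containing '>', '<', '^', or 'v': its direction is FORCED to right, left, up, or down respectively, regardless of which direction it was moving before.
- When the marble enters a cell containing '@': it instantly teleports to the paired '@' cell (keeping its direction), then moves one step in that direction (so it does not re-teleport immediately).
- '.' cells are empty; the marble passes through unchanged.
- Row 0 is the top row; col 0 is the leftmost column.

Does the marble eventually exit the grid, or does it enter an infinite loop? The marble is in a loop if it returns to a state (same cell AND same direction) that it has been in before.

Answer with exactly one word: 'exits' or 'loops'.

Step 1: enter (7,6), '<' forces left->left, move left to (7,5)
Step 2: enter (7,5), '.' pass, move left to (7,4)
Step 3: enter (7,4), '.' pass, move left to (7,3)
Step 4: enter (7,3), '.' pass, move left to (7,2)
Step 5: enter (7,2), '.' pass, move left to (7,1)
Step 6: enter (7,1), '.' pass, move left to (7,0)
Step 7: enter (7,0), '^' forces left->up, move up to (6,0)
Step 8: enter (6,0), '.' pass, move up to (5,0)
Step 9: enter (5,0), '.' pass, move up to (4,0)
Step 10: enter (4,0), '.' pass, move up to (3,0)
Step 11: enter (3,0), '.' pass, move up to (2,0)
Step 12: enter (2,0), '.' pass, move up to (1,0)
Step 13: enter (1,0), '.' pass, move up to (0,0)
Step 14: enter (0,0), '.' pass, move up to (-1,0)
Step 15: at (-1,0) — EXIT via top edge, pos 0

Answer: exits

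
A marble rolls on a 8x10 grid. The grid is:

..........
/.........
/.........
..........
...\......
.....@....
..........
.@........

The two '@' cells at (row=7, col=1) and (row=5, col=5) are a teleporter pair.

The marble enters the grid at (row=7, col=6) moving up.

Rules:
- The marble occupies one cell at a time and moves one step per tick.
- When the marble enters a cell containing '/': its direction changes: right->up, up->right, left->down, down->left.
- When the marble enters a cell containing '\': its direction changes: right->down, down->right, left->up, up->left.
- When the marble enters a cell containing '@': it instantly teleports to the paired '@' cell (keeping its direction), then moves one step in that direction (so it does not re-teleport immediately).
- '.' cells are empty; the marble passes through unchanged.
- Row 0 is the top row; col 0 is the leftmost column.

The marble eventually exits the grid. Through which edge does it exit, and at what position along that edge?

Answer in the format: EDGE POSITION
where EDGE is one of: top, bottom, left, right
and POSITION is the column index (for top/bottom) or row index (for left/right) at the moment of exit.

Answer: top 6

Derivation:
Step 1: enter (7,6), '.' pass, move up to (6,6)
Step 2: enter (6,6), '.' pass, move up to (5,6)
Step 3: enter (5,6), '.' pass, move up to (4,6)
Step 4: enter (4,6), '.' pass, move up to (3,6)
Step 5: enter (3,6), '.' pass, move up to (2,6)
Step 6: enter (2,6), '.' pass, move up to (1,6)
Step 7: enter (1,6), '.' pass, move up to (0,6)
Step 8: enter (0,6), '.' pass, move up to (-1,6)
Step 9: at (-1,6) — EXIT via top edge, pos 6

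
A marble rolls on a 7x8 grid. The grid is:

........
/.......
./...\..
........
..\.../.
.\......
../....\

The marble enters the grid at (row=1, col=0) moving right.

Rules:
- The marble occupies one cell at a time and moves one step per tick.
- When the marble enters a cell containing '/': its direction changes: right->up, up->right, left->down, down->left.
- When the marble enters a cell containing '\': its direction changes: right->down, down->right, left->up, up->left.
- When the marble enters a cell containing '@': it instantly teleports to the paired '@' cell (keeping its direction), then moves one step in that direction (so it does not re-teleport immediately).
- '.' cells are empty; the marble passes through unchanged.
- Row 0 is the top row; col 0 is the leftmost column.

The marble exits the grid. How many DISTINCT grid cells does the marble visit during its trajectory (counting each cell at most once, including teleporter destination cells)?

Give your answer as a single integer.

Answer: 2

Derivation:
Step 1: enter (1,0), '/' deflects right->up, move up to (0,0)
Step 2: enter (0,0), '.' pass, move up to (-1,0)
Step 3: at (-1,0) — EXIT via top edge, pos 0
Distinct cells visited: 2 (path length 2)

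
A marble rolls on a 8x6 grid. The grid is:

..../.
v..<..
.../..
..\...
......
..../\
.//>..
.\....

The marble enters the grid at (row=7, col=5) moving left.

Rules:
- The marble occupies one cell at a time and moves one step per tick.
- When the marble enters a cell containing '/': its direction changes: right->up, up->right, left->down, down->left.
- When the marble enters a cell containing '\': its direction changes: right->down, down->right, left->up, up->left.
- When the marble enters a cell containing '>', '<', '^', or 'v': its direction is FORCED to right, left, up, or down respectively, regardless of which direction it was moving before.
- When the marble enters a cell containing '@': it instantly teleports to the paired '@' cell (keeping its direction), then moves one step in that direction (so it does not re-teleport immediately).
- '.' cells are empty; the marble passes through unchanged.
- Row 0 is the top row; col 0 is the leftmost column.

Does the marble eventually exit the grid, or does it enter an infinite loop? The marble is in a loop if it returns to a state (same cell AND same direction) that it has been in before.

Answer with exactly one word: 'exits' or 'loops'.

Step 1: enter (7,5), '.' pass, move left to (7,4)
Step 2: enter (7,4), '.' pass, move left to (7,3)
Step 3: enter (7,3), '.' pass, move left to (7,2)
Step 4: enter (7,2), '.' pass, move left to (7,1)
Step 5: enter (7,1), '\' deflects left->up, move up to (6,1)
Step 6: enter (6,1), '/' deflects up->right, move right to (6,2)
Step 7: enter (6,2), '/' deflects right->up, move up to (5,2)
Step 8: enter (5,2), '.' pass, move up to (4,2)
Step 9: enter (4,2), '.' pass, move up to (3,2)
Step 10: enter (3,2), '\' deflects up->left, move left to (3,1)
Step 11: enter (3,1), '.' pass, move left to (3,0)
Step 12: enter (3,0), '.' pass, move left to (3,-1)
Step 13: at (3,-1) — EXIT via left edge, pos 3

Answer: exits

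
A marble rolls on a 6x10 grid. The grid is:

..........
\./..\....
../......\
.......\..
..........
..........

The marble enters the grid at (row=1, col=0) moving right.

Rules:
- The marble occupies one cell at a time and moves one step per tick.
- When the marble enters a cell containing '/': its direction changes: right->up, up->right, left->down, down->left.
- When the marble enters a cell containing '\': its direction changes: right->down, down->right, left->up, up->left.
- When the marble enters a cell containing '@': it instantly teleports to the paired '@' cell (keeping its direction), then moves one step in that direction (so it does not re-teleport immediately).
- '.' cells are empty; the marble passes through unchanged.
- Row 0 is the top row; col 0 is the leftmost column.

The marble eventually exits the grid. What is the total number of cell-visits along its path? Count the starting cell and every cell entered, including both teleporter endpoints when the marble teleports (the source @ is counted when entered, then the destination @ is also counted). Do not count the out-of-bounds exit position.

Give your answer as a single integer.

Answer: 5

Derivation:
Step 1: enter (1,0), '\' deflects right->down, move down to (2,0)
Step 2: enter (2,0), '.' pass, move down to (3,0)
Step 3: enter (3,0), '.' pass, move down to (4,0)
Step 4: enter (4,0), '.' pass, move down to (5,0)
Step 5: enter (5,0), '.' pass, move down to (6,0)
Step 6: at (6,0) — EXIT via bottom edge, pos 0
Path length (cell visits): 5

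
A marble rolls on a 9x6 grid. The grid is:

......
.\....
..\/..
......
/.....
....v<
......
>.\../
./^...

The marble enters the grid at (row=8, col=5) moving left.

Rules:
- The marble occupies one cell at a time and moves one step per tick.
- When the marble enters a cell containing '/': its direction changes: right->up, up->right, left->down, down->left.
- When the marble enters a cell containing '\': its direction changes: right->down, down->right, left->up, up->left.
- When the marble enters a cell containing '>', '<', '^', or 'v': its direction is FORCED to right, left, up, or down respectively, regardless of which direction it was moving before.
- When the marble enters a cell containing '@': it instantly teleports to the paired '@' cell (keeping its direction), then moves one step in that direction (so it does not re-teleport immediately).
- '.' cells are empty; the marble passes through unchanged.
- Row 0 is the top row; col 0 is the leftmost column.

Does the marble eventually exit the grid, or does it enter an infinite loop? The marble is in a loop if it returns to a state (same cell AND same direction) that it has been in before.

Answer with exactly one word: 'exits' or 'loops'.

Step 1: enter (8,5), '.' pass, move left to (8,4)
Step 2: enter (8,4), '.' pass, move left to (8,3)
Step 3: enter (8,3), '.' pass, move left to (8,2)
Step 4: enter (8,2), '^' forces left->up, move up to (7,2)
Step 5: enter (7,2), '\' deflects up->left, move left to (7,1)
Step 6: enter (7,1), '.' pass, move left to (7,0)
Step 7: enter (7,0), '>' forces left->right, move right to (7,1)
Step 8: enter (7,1), '.' pass, move right to (7,2)
Step 9: enter (7,2), '\' deflects right->down, move down to (8,2)
Step 10: enter (8,2), '^' forces down->up, move up to (7,2)
Step 11: at (7,2) dir=up — LOOP DETECTED (seen before)

Answer: loops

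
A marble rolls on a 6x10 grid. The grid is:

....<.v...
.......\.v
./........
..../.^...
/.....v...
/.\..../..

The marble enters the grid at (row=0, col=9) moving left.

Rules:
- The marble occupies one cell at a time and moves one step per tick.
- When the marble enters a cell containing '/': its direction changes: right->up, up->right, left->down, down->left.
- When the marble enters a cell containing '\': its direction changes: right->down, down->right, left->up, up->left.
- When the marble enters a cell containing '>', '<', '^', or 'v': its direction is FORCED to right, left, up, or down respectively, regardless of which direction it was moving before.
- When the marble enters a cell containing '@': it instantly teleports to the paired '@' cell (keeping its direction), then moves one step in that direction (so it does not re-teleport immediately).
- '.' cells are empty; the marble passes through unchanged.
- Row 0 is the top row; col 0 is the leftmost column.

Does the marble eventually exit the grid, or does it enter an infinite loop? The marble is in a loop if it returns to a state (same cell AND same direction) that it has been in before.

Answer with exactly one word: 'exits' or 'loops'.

Step 1: enter (0,9), '.' pass, move left to (0,8)
Step 2: enter (0,8), '.' pass, move left to (0,7)
Step 3: enter (0,7), '.' pass, move left to (0,6)
Step 4: enter (0,6), 'v' forces left->down, move down to (1,6)
Step 5: enter (1,6), '.' pass, move down to (2,6)
Step 6: enter (2,6), '.' pass, move down to (3,6)
Step 7: enter (3,6), '^' forces down->up, move up to (2,6)
Step 8: enter (2,6), '.' pass, move up to (1,6)
Step 9: enter (1,6), '.' pass, move up to (0,6)
Step 10: enter (0,6), 'v' forces up->down, move down to (1,6)
Step 11: at (1,6) dir=down — LOOP DETECTED (seen before)

Answer: loops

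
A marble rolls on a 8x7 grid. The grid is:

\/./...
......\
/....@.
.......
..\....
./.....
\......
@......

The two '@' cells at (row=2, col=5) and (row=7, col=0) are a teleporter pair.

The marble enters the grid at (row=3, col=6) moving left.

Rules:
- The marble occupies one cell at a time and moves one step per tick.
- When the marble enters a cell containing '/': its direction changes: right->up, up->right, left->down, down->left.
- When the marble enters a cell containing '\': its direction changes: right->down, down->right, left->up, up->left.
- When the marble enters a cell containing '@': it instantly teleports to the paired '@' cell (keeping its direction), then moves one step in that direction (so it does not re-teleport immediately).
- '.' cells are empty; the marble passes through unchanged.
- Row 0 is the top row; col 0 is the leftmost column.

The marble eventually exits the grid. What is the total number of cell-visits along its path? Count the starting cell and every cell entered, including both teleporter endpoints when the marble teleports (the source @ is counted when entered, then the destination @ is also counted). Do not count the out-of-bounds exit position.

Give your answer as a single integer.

Step 1: enter (3,6), '.' pass, move left to (3,5)
Step 2: enter (3,5), '.' pass, move left to (3,4)
Step 3: enter (3,4), '.' pass, move left to (3,3)
Step 4: enter (3,3), '.' pass, move left to (3,2)
Step 5: enter (3,2), '.' pass, move left to (3,1)
Step 6: enter (3,1), '.' pass, move left to (3,0)
Step 7: enter (3,0), '.' pass, move left to (3,-1)
Step 8: at (3,-1) — EXIT via left edge, pos 3
Path length (cell visits): 7

Answer: 7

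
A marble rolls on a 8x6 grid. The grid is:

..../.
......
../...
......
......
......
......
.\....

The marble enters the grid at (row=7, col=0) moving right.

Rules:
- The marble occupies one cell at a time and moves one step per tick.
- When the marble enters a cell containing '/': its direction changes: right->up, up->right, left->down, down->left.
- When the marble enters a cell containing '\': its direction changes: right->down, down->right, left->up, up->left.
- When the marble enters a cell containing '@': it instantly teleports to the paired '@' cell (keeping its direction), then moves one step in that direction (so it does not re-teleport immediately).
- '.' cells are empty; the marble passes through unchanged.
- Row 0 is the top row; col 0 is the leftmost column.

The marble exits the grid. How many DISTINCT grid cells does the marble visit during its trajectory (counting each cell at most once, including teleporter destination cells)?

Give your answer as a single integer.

Step 1: enter (7,0), '.' pass, move right to (7,1)
Step 2: enter (7,1), '\' deflects right->down, move down to (8,1)
Step 3: at (8,1) — EXIT via bottom edge, pos 1
Distinct cells visited: 2 (path length 2)

Answer: 2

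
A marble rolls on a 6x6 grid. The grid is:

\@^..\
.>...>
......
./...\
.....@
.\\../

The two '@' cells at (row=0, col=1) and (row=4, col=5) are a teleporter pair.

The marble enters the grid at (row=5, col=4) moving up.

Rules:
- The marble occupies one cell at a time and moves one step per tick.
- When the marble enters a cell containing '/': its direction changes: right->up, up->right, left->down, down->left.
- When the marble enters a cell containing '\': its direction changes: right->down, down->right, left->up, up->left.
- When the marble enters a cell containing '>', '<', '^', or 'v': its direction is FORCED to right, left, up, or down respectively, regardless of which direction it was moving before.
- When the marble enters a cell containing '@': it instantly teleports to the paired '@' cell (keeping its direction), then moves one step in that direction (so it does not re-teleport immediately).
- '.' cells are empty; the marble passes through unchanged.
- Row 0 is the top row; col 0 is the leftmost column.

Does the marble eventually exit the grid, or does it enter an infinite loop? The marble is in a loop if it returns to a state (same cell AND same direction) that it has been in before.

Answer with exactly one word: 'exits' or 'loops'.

Step 1: enter (5,4), '.' pass, move up to (4,4)
Step 2: enter (4,4), '.' pass, move up to (3,4)
Step 3: enter (3,4), '.' pass, move up to (2,4)
Step 4: enter (2,4), '.' pass, move up to (1,4)
Step 5: enter (1,4), '.' pass, move up to (0,4)
Step 6: enter (0,4), '.' pass, move up to (-1,4)
Step 7: at (-1,4) — EXIT via top edge, pos 4

Answer: exits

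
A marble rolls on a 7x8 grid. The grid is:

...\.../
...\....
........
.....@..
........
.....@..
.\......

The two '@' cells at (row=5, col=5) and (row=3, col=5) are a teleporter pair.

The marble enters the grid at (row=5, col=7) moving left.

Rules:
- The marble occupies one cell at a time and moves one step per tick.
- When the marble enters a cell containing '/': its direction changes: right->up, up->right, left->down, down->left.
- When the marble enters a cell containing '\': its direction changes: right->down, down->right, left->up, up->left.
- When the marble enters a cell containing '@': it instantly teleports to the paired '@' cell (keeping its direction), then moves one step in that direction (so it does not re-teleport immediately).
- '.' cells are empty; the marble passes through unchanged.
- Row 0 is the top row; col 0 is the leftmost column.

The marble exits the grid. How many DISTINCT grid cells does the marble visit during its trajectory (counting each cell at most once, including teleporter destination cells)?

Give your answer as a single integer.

Step 1: enter (5,7), '.' pass, move left to (5,6)
Step 2: enter (5,6), '.' pass, move left to (5,5)
Step 3: enter (5,5), '@' teleport (5,5)->(3,5), also enter (3,5), move left to (3,4)
Step 4: enter (3,4), '.' pass, move left to (3,3)
Step 5: enter (3,3), '.' pass, move left to (3,2)
Step 6: enter (3,2), '.' pass, move left to (3,1)
Step 7: enter (3,1), '.' pass, move left to (3,0)
Step 8: enter (3,0), '.' pass, move left to (3,-1)
Step 9: at (3,-1) — EXIT via left edge, pos 3
Distinct cells visited: 9 (path length 9)

Answer: 9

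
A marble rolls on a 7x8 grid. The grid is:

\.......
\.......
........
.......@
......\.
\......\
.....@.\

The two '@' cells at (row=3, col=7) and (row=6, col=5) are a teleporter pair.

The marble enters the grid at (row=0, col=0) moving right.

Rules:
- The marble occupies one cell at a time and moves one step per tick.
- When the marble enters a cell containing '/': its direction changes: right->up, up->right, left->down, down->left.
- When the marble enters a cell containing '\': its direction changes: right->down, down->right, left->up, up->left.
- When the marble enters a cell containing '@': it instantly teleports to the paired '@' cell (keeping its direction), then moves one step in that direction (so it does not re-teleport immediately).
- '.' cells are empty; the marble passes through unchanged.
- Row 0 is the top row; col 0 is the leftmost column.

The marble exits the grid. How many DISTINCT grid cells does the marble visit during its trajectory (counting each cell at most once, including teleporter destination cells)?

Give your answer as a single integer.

Answer: 9

Derivation:
Step 1: enter (0,0), '\' deflects right->down, move down to (1,0)
Step 2: enter (1,0), '\' deflects down->right, move right to (1,1)
Step 3: enter (1,1), '.' pass, move right to (1,2)
Step 4: enter (1,2), '.' pass, move right to (1,3)
Step 5: enter (1,3), '.' pass, move right to (1,4)
Step 6: enter (1,4), '.' pass, move right to (1,5)
Step 7: enter (1,5), '.' pass, move right to (1,6)
Step 8: enter (1,6), '.' pass, move right to (1,7)
Step 9: enter (1,7), '.' pass, move right to (1,8)
Step 10: at (1,8) — EXIT via right edge, pos 1
Distinct cells visited: 9 (path length 9)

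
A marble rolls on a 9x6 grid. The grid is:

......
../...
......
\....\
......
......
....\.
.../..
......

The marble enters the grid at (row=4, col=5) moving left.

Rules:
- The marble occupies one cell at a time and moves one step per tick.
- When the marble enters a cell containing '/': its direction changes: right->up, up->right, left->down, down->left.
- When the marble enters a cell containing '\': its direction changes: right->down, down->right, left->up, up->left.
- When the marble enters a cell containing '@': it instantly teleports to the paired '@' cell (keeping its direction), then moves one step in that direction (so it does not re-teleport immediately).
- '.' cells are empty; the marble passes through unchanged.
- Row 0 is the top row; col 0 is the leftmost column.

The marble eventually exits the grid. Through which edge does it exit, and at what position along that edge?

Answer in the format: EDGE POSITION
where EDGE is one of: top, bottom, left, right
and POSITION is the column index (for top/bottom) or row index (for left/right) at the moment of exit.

Answer: left 4

Derivation:
Step 1: enter (4,5), '.' pass, move left to (4,4)
Step 2: enter (4,4), '.' pass, move left to (4,3)
Step 3: enter (4,3), '.' pass, move left to (4,2)
Step 4: enter (4,2), '.' pass, move left to (4,1)
Step 5: enter (4,1), '.' pass, move left to (4,0)
Step 6: enter (4,0), '.' pass, move left to (4,-1)
Step 7: at (4,-1) — EXIT via left edge, pos 4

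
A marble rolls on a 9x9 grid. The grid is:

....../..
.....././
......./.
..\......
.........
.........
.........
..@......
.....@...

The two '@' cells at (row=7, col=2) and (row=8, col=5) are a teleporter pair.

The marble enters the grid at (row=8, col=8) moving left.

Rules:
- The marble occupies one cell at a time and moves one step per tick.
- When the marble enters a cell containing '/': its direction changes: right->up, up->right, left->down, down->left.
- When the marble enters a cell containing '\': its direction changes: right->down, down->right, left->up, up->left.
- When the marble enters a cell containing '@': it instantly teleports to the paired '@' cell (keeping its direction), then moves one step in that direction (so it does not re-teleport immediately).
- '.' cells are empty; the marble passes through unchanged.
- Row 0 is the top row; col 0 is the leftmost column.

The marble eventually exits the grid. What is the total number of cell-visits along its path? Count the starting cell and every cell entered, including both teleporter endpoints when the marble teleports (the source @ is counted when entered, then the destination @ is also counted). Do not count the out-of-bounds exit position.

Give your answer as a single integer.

Step 1: enter (8,8), '.' pass, move left to (8,7)
Step 2: enter (8,7), '.' pass, move left to (8,6)
Step 3: enter (8,6), '.' pass, move left to (8,5)
Step 4: enter (8,5), '@' teleport (8,5)->(7,2), also enter (7,2), move left to (7,1)
Step 5: enter (7,1), '.' pass, move left to (7,0)
Step 6: enter (7,0), '.' pass, move left to (7,-1)
Step 7: at (7,-1) — EXIT via left edge, pos 7
Path length (cell visits): 7

Answer: 7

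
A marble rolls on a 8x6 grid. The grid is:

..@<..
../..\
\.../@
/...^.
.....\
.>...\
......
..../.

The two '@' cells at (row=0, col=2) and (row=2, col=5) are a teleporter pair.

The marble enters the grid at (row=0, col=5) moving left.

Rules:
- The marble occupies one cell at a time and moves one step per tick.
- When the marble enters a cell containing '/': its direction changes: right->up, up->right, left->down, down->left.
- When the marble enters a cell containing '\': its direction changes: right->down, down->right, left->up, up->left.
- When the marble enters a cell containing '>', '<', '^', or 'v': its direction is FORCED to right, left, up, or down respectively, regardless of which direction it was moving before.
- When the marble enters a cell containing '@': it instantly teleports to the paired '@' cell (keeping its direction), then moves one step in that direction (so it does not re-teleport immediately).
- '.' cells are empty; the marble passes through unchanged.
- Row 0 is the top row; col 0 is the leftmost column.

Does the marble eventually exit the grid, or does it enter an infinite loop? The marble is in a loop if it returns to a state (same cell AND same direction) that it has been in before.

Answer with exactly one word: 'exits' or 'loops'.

Step 1: enter (0,5), '.' pass, move left to (0,4)
Step 2: enter (0,4), '.' pass, move left to (0,3)
Step 3: enter (0,3), '<' forces left->left, move left to (0,2)
Step 4: enter (0,2), '@' teleport (0,2)->(2,5), also enter (2,5), move left to (2,4)
Step 5: enter (2,4), '/' deflects left->down, move down to (3,4)
Step 6: enter (3,4), '^' forces down->up, move up to (2,4)
Step 7: enter (2,4), '/' deflects up->right, move right to (2,5)
Step 8: enter (2,5), '@' teleport (2,5)->(0,2), also enter (0,2), move right to (0,3)
Step 9: enter (0,3), '<' forces right->left, move left to (0,2)
Step 10: at (0,2) dir=left — LOOP DETECTED (seen before)

Answer: loops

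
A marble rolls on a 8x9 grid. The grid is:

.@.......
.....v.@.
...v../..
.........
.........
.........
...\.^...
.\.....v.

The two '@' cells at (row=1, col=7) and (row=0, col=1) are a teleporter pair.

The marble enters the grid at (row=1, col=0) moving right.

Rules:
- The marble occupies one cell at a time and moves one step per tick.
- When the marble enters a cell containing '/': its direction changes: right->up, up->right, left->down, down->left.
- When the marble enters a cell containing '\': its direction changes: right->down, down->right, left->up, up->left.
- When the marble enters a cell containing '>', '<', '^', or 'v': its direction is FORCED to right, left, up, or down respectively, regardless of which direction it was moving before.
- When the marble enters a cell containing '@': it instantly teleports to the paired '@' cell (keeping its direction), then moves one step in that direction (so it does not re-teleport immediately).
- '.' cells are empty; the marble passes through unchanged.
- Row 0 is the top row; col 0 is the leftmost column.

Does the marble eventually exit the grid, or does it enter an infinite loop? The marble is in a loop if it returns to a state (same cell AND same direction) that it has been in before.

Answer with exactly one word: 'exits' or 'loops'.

Step 1: enter (1,0), '.' pass, move right to (1,1)
Step 2: enter (1,1), '.' pass, move right to (1,2)
Step 3: enter (1,2), '.' pass, move right to (1,3)
Step 4: enter (1,3), '.' pass, move right to (1,4)
Step 5: enter (1,4), '.' pass, move right to (1,5)
Step 6: enter (1,5), 'v' forces right->down, move down to (2,5)
Step 7: enter (2,5), '.' pass, move down to (3,5)
Step 8: enter (3,5), '.' pass, move down to (4,5)
Step 9: enter (4,5), '.' pass, move down to (5,5)
Step 10: enter (5,5), '.' pass, move down to (6,5)
Step 11: enter (6,5), '^' forces down->up, move up to (5,5)
Step 12: enter (5,5), '.' pass, move up to (4,5)
Step 13: enter (4,5), '.' pass, move up to (3,5)
Step 14: enter (3,5), '.' pass, move up to (2,5)
Step 15: enter (2,5), '.' pass, move up to (1,5)
Step 16: enter (1,5), 'v' forces up->down, move down to (2,5)
Step 17: at (2,5) dir=down — LOOP DETECTED (seen before)

Answer: loops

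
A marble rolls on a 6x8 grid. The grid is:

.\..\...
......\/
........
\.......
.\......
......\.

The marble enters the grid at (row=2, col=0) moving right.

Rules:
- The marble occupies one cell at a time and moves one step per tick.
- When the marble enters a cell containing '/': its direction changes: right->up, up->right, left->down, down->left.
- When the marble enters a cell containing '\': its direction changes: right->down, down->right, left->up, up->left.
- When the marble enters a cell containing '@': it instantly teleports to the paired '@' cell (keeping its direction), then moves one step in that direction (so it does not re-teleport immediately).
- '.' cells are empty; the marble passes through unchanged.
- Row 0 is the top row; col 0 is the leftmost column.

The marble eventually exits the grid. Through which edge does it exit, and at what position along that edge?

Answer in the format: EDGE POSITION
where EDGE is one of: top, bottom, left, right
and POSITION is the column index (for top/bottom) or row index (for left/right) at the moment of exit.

Step 1: enter (2,0), '.' pass, move right to (2,1)
Step 2: enter (2,1), '.' pass, move right to (2,2)
Step 3: enter (2,2), '.' pass, move right to (2,3)
Step 4: enter (2,3), '.' pass, move right to (2,4)
Step 5: enter (2,4), '.' pass, move right to (2,5)
Step 6: enter (2,5), '.' pass, move right to (2,6)
Step 7: enter (2,6), '.' pass, move right to (2,7)
Step 8: enter (2,7), '.' pass, move right to (2,8)
Step 9: at (2,8) — EXIT via right edge, pos 2

Answer: right 2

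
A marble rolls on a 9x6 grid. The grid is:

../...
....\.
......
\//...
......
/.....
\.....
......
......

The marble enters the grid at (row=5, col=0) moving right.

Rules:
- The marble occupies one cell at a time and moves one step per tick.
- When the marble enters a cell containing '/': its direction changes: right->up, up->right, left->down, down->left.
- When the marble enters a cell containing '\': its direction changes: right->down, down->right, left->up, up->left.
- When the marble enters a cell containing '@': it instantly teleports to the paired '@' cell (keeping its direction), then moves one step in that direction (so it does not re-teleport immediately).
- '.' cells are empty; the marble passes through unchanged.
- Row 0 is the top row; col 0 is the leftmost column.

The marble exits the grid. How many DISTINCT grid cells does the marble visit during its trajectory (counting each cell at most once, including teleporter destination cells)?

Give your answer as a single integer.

Step 1: enter (5,0), '/' deflects right->up, move up to (4,0)
Step 2: enter (4,0), '.' pass, move up to (3,0)
Step 3: enter (3,0), '\' deflects up->left, move left to (3,-1)
Step 4: at (3,-1) — EXIT via left edge, pos 3
Distinct cells visited: 3 (path length 3)

Answer: 3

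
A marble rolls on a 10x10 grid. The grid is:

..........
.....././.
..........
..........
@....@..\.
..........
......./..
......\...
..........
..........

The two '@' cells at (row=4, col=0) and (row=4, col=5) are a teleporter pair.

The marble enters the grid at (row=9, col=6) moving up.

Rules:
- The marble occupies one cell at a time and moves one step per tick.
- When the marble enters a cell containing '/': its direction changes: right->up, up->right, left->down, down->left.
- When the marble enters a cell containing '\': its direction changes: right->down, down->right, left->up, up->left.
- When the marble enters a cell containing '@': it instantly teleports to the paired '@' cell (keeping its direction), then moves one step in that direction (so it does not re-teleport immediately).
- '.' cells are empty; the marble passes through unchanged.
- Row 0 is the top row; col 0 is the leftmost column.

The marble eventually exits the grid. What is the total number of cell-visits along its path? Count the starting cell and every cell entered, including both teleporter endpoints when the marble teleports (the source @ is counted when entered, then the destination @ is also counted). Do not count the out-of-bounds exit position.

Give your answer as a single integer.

Answer: 9

Derivation:
Step 1: enter (9,6), '.' pass, move up to (8,6)
Step 2: enter (8,6), '.' pass, move up to (7,6)
Step 3: enter (7,6), '\' deflects up->left, move left to (7,5)
Step 4: enter (7,5), '.' pass, move left to (7,4)
Step 5: enter (7,4), '.' pass, move left to (7,3)
Step 6: enter (7,3), '.' pass, move left to (7,2)
Step 7: enter (7,2), '.' pass, move left to (7,1)
Step 8: enter (7,1), '.' pass, move left to (7,0)
Step 9: enter (7,0), '.' pass, move left to (7,-1)
Step 10: at (7,-1) — EXIT via left edge, pos 7
Path length (cell visits): 9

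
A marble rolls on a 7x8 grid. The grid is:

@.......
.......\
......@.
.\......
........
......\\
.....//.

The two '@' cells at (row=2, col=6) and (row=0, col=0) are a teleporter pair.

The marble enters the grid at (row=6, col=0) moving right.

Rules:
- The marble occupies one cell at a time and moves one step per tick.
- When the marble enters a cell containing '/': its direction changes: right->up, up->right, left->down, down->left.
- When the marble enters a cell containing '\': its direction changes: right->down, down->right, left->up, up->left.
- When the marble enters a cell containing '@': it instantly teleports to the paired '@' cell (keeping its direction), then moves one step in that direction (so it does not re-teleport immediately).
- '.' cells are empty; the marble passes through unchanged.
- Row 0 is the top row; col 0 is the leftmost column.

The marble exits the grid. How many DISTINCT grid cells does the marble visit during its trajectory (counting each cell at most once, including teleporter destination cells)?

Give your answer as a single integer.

Step 1: enter (6,0), '.' pass, move right to (6,1)
Step 2: enter (6,1), '.' pass, move right to (6,2)
Step 3: enter (6,2), '.' pass, move right to (6,3)
Step 4: enter (6,3), '.' pass, move right to (6,4)
Step 5: enter (6,4), '.' pass, move right to (6,5)
Step 6: enter (6,5), '/' deflects right->up, move up to (5,5)
Step 7: enter (5,5), '.' pass, move up to (4,5)
Step 8: enter (4,5), '.' pass, move up to (3,5)
Step 9: enter (3,5), '.' pass, move up to (2,5)
Step 10: enter (2,5), '.' pass, move up to (1,5)
Step 11: enter (1,5), '.' pass, move up to (0,5)
Step 12: enter (0,5), '.' pass, move up to (-1,5)
Step 13: at (-1,5) — EXIT via top edge, pos 5
Distinct cells visited: 12 (path length 12)

Answer: 12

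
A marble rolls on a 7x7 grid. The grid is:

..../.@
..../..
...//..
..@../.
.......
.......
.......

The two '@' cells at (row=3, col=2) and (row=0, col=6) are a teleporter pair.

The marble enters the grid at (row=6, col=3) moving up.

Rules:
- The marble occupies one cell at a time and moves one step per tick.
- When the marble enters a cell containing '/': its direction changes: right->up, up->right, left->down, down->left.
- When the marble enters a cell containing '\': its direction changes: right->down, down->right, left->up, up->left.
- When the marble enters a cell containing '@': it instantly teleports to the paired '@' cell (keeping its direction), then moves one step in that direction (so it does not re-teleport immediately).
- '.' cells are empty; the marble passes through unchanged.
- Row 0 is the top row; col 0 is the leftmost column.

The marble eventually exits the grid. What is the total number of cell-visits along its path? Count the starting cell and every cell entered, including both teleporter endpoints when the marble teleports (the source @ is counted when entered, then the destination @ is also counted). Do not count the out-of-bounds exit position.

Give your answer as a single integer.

Answer: 9

Derivation:
Step 1: enter (6,3), '.' pass, move up to (5,3)
Step 2: enter (5,3), '.' pass, move up to (4,3)
Step 3: enter (4,3), '.' pass, move up to (3,3)
Step 4: enter (3,3), '.' pass, move up to (2,3)
Step 5: enter (2,3), '/' deflects up->right, move right to (2,4)
Step 6: enter (2,4), '/' deflects right->up, move up to (1,4)
Step 7: enter (1,4), '/' deflects up->right, move right to (1,5)
Step 8: enter (1,5), '.' pass, move right to (1,6)
Step 9: enter (1,6), '.' pass, move right to (1,7)
Step 10: at (1,7) — EXIT via right edge, pos 1
Path length (cell visits): 9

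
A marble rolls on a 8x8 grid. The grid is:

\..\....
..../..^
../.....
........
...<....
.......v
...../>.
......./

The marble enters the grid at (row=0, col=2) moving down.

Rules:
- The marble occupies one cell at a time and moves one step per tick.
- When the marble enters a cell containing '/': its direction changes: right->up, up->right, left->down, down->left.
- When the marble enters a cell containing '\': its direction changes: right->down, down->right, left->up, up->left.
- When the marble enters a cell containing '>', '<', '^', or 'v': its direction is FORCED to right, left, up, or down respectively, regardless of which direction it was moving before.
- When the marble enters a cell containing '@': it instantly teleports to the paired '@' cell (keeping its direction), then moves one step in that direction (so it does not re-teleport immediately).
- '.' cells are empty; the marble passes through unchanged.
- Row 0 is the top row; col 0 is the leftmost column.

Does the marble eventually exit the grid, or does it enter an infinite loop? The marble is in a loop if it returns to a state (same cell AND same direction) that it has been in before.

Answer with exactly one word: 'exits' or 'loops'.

Answer: exits

Derivation:
Step 1: enter (0,2), '.' pass, move down to (1,2)
Step 2: enter (1,2), '.' pass, move down to (2,2)
Step 3: enter (2,2), '/' deflects down->left, move left to (2,1)
Step 4: enter (2,1), '.' pass, move left to (2,0)
Step 5: enter (2,0), '.' pass, move left to (2,-1)
Step 6: at (2,-1) — EXIT via left edge, pos 2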